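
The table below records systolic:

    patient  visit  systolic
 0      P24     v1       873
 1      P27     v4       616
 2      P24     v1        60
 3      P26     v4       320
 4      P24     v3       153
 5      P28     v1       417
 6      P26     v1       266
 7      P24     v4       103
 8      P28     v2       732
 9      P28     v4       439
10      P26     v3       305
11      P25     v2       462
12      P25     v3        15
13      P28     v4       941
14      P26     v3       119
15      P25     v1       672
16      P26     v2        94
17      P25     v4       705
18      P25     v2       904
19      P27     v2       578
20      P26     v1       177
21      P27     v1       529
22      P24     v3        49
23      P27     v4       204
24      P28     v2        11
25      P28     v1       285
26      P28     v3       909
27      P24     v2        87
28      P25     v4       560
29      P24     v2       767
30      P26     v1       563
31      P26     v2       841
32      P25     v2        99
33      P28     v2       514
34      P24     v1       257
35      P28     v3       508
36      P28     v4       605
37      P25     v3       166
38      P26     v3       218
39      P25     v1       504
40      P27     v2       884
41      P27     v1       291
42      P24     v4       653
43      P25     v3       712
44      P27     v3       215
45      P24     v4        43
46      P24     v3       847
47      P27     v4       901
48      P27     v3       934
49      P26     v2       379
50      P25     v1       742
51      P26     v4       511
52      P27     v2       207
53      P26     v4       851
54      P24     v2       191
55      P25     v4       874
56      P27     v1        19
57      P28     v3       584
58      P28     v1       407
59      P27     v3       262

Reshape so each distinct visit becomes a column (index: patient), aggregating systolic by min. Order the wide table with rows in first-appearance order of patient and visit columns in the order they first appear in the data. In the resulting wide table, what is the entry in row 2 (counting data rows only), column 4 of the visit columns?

207

With rows in first-appearance order of patient, row 2 is patient=P27. visit columns in first-appearance order: v1, v4, v3, v2; column 4 is v2.
Long rows with patient=P27, visit=v2: min(578, 884, 207) = 207.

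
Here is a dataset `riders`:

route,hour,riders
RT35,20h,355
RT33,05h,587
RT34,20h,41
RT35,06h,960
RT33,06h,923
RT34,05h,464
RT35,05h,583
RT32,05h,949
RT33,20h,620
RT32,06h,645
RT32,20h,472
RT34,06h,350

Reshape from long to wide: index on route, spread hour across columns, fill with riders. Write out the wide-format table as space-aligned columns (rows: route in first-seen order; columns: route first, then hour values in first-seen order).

route  20h  05h  06h
RT35   355  583  960
RT33   620  587  923
RT34   41   464  350
RT32   472  949  645

Columns: route plus the 3 distinct hour values (20h, 05h, 06h).
For example, row RT35 column 20h takes riders=355 from the long row (RT35, 20h).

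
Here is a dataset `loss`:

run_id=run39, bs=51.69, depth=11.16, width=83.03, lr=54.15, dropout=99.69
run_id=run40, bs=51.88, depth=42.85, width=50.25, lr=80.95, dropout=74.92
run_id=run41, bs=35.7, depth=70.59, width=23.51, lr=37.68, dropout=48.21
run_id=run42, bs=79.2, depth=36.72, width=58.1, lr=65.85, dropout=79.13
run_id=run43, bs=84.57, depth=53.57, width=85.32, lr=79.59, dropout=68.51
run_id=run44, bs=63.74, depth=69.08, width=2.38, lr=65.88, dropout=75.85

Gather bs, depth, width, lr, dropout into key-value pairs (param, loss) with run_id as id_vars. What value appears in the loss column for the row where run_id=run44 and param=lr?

65.88

Unpivoting turns each (run_id, wide-column) pair into one long row.
The wide cell at row run44, column lr holds 65.88, so the long row (run44, lr) has loss=65.88.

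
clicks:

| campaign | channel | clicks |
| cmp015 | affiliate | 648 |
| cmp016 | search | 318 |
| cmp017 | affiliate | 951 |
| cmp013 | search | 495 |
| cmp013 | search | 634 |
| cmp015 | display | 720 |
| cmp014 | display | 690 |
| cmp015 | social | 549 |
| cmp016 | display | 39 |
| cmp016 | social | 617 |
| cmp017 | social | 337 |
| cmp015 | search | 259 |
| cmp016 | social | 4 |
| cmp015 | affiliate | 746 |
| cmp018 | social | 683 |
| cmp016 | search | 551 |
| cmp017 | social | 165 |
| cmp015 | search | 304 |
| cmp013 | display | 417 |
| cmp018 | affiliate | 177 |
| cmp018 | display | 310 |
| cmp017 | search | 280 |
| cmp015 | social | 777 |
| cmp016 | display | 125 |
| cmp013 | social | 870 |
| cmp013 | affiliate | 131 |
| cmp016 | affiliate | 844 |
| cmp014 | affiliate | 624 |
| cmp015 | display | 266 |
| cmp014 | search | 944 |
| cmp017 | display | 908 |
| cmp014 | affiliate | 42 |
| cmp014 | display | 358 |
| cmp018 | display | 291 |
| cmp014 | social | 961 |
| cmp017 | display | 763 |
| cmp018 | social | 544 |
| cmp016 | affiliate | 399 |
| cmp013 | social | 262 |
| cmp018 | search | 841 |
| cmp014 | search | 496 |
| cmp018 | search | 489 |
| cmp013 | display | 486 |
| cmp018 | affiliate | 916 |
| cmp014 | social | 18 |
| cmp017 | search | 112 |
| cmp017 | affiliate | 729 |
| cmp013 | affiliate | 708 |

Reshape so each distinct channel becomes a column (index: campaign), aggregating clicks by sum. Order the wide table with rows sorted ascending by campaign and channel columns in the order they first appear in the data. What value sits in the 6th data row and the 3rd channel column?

With rows sorted ascending by campaign, row 6 is campaign=cmp018. channel columns in first-appearance order: affiliate, search, display, social; column 3 is display.
Long rows with campaign=cmp018, channel=display: 310 + 291 = 601.

601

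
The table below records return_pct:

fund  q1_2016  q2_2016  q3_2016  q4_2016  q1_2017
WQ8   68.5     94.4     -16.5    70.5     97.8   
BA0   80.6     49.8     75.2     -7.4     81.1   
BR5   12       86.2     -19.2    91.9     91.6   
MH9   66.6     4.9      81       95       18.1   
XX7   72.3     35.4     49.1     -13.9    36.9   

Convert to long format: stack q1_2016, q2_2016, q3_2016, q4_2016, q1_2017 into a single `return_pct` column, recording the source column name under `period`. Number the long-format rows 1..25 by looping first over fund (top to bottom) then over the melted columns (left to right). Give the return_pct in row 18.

81

25 rows total (5 × 5). Row 18: index ⌊(18-1)/5⌋ = 3 into fund → MH9; (18-1) mod 5 = 2 into the melted columns → q3_2016.
So row 18 is (MH9, q3_2016, 81); return_pct = 81.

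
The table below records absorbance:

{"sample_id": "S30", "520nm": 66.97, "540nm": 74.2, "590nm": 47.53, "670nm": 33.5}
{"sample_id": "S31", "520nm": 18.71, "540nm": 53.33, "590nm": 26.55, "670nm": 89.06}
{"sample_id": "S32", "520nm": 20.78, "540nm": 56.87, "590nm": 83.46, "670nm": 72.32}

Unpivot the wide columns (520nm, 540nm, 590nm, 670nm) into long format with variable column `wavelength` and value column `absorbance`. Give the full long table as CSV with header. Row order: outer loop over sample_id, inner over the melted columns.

Each (sample_id, column) pair becomes one row: 3 × 4 = 12 rows.
For example, (S30, 520nm) → absorbance=66.97.

sample_id,wavelength,absorbance
S30,520nm,66.97
S30,540nm,74.2
S30,590nm,47.53
S30,670nm,33.5
S31,520nm,18.71
S31,540nm,53.33
S31,590nm,26.55
S31,670nm,89.06
S32,520nm,20.78
S32,540nm,56.87
S32,590nm,83.46
S32,670nm,72.32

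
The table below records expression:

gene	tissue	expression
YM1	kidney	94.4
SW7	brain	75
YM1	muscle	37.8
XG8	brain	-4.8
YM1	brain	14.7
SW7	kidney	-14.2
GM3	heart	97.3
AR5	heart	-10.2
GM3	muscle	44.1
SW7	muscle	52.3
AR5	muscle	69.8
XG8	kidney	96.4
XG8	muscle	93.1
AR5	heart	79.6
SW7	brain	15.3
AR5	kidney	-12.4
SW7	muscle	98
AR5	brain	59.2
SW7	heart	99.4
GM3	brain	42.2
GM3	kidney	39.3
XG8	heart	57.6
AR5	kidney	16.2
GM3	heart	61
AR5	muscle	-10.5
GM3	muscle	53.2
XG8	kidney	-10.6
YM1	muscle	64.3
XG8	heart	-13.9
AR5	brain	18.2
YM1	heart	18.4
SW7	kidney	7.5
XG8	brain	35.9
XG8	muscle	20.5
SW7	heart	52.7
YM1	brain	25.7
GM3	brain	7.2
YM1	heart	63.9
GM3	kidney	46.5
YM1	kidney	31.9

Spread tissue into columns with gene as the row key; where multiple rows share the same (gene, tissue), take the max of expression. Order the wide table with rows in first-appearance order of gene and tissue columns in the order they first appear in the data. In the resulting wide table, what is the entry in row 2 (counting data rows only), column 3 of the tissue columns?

98

With rows in first-appearance order of gene, row 2 is gene=SW7. tissue columns in first-appearance order: kidney, brain, muscle, heart; column 3 is muscle.
Long rows with gene=SW7, tissue=muscle: max(52.3, 98) = 98.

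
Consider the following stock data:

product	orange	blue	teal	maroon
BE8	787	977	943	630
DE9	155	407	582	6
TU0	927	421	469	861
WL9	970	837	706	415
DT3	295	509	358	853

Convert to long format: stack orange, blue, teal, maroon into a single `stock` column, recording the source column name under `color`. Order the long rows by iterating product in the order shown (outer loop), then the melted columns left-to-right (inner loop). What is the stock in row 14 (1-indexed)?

837

20 rows total (5 × 4). Row 14: index ⌊(14-1)/4⌋ = 3 into product → WL9; (14-1) mod 4 = 1 into the melted columns → blue.
So row 14 is (WL9, blue, 837); stock = 837.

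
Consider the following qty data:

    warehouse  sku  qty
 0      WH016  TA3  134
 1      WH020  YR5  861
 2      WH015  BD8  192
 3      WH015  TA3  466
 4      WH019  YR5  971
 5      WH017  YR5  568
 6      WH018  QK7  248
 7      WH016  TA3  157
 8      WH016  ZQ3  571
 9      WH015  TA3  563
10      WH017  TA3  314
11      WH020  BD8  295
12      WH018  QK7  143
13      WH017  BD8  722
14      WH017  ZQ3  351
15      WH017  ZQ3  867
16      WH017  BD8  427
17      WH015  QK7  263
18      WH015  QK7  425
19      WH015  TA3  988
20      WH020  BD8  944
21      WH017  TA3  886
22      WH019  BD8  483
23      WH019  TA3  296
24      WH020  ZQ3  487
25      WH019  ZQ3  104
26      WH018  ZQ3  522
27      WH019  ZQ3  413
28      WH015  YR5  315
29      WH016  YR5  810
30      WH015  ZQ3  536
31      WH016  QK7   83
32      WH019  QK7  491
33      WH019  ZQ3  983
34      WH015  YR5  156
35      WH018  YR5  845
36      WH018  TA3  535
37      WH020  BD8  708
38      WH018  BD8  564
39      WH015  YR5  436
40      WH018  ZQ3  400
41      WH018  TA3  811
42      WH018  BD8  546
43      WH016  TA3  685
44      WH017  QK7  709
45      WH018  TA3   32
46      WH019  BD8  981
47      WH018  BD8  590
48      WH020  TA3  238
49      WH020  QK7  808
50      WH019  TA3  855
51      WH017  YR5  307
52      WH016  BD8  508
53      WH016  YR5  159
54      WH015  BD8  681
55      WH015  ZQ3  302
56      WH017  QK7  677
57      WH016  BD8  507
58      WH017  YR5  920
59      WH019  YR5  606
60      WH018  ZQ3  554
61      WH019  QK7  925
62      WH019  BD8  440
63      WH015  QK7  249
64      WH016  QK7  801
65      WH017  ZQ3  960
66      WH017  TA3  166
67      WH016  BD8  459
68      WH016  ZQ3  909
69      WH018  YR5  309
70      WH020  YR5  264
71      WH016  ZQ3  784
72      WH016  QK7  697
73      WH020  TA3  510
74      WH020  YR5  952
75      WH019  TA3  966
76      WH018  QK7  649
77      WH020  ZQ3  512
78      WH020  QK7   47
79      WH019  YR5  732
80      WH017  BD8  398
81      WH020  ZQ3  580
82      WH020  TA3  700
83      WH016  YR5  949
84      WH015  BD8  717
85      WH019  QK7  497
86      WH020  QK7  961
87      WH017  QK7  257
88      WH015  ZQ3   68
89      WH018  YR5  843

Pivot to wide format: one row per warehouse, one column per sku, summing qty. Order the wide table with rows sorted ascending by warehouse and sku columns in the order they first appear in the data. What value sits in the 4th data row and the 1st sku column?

1378

With rows sorted ascending by warehouse, row 4 is warehouse=WH018. sku columns in first-appearance order: TA3, YR5, BD8, QK7, ZQ3; column 1 is TA3.
Long rows with warehouse=WH018, sku=TA3: 535 + 811 + 32 = 1378.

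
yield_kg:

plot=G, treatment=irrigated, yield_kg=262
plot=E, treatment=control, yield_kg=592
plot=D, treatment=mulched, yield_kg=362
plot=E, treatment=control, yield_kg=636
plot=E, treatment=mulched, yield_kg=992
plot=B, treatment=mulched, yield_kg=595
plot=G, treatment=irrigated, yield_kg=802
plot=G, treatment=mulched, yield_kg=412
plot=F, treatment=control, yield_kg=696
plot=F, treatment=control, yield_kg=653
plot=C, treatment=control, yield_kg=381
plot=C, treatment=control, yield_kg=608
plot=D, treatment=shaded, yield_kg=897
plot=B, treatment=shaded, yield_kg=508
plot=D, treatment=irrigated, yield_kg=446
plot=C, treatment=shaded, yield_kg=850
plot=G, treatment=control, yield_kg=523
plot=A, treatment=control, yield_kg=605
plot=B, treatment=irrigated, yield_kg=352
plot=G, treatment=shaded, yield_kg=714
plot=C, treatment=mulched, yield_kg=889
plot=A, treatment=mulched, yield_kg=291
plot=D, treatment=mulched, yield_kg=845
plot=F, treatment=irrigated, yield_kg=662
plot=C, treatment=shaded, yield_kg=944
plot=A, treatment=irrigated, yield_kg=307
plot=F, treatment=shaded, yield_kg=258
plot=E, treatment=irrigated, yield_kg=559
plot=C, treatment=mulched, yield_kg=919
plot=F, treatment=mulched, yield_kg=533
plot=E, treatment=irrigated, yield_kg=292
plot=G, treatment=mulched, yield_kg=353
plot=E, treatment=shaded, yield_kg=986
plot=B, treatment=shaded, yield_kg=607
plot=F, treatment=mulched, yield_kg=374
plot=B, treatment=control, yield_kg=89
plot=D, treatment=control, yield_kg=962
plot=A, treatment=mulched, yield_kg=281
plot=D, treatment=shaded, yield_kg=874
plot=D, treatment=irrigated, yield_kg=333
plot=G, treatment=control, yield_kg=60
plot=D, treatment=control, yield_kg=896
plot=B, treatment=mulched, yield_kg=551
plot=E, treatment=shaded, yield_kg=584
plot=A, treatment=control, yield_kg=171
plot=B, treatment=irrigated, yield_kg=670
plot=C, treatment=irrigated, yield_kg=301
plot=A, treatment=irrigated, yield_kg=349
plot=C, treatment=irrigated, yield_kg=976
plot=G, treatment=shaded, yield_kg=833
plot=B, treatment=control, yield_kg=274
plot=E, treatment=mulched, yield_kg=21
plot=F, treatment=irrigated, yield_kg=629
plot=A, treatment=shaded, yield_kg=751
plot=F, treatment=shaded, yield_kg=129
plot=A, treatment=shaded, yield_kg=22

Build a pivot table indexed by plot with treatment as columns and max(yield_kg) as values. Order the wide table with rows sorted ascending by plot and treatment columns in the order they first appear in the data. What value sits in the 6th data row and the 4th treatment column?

258

With rows sorted ascending by plot, row 6 is plot=F. treatment columns in first-appearance order: irrigated, control, mulched, shaded; column 4 is shaded.
Long rows with plot=F, treatment=shaded: max(258, 129) = 258.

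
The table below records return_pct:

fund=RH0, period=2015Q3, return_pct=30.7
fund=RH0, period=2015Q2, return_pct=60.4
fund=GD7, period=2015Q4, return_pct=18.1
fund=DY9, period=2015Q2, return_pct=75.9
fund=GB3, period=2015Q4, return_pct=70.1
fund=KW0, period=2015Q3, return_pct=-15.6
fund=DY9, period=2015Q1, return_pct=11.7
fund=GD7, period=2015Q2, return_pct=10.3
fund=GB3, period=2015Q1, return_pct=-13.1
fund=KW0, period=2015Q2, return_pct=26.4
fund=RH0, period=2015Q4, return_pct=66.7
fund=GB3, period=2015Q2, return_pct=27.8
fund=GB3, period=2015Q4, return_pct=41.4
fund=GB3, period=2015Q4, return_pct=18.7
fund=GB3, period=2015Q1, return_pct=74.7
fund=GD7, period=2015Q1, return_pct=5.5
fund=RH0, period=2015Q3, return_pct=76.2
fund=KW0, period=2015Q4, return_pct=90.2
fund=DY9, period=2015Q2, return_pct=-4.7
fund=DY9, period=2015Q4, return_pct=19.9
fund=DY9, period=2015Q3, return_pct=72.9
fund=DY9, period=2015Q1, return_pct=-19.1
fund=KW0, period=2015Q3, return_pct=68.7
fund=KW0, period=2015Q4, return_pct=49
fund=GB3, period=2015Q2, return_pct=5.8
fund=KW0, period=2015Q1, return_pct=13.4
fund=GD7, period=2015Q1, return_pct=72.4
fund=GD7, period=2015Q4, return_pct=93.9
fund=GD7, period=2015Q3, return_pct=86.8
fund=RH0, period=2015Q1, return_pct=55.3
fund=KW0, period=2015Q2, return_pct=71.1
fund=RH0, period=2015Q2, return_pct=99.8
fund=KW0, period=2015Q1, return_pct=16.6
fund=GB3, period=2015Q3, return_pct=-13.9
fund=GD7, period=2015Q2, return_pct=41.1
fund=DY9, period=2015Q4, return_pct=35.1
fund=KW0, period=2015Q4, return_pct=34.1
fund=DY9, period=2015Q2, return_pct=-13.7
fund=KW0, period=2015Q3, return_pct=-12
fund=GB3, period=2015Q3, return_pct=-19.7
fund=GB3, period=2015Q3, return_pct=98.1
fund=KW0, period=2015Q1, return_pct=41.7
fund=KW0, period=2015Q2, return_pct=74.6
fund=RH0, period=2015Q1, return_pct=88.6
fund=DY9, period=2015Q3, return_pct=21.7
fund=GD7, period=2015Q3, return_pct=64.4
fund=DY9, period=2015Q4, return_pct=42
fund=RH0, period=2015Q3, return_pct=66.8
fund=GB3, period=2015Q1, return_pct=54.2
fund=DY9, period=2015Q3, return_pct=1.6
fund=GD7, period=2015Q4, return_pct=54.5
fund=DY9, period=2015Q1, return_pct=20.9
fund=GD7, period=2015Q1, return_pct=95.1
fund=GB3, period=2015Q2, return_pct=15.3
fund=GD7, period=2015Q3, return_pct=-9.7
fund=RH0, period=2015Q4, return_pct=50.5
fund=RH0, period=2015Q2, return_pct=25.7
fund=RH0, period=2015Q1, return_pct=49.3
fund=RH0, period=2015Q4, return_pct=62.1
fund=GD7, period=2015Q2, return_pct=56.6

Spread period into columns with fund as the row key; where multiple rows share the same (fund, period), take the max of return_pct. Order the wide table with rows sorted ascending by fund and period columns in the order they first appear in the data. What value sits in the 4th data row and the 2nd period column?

With rows sorted ascending by fund, row 4 is fund=KW0. period columns in first-appearance order: 2015Q3, 2015Q2, 2015Q4, 2015Q1; column 2 is 2015Q2.
Long rows with fund=KW0, period=2015Q2: max(26.4, 71.1, 74.6) = 74.6.

74.6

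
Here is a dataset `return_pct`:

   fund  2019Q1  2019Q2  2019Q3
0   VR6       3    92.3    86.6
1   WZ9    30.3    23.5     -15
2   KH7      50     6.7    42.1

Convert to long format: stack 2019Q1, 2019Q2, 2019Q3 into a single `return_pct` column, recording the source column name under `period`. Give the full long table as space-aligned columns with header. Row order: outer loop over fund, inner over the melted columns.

fund  period  return_pct
VR6   2019Q1  3         
VR6   2019Q2  92.3      
VR6   2019Q3  86.6      
WZ9   2019Q1  30.3      
WZ9   2019Q2  23.5      
WZ9   2019Q3  -15       
KH7   2019Q1  50        
KH7   2019Q2  6.7       
KH7   2019Q3  42.1      

Each (fund, column) pair becomes one row: 3 × 3 = 9 rows.
For example, (VR6, 2019Q1) → return_pct=3.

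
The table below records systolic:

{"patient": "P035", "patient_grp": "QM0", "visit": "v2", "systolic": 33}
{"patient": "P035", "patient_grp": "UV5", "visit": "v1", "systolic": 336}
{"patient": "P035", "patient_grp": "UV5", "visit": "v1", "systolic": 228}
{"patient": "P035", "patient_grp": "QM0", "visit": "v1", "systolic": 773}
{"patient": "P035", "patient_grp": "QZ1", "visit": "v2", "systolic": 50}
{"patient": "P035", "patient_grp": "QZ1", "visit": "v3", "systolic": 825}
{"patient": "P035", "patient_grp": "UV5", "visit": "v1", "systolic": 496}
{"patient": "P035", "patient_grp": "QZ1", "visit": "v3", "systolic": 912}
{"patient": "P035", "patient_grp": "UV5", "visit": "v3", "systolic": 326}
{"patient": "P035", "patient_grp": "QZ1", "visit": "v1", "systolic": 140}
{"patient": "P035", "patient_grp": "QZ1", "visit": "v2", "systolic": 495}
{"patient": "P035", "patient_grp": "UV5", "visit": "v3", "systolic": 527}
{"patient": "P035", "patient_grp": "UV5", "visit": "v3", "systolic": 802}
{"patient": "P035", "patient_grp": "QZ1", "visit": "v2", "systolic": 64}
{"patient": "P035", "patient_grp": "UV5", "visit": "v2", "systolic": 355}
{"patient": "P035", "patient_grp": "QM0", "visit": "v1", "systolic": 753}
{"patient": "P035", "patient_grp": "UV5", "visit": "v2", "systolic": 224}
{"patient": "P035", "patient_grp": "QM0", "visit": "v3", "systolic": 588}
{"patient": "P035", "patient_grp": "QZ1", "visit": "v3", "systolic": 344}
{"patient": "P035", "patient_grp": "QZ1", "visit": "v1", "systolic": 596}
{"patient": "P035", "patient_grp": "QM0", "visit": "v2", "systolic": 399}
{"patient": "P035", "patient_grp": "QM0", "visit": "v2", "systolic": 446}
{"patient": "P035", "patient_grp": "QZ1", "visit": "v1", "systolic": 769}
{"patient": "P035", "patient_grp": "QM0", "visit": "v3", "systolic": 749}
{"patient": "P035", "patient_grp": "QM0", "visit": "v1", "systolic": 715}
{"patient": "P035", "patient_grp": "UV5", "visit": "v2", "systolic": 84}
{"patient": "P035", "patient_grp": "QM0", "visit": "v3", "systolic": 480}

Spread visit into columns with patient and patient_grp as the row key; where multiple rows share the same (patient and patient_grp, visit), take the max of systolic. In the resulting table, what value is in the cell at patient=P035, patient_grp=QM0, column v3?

749

Rows with patient=P035, patient_grp=QM0 and visit=v3: systolic values are 588, 749, 480.
max(588, 749, 480) = 749.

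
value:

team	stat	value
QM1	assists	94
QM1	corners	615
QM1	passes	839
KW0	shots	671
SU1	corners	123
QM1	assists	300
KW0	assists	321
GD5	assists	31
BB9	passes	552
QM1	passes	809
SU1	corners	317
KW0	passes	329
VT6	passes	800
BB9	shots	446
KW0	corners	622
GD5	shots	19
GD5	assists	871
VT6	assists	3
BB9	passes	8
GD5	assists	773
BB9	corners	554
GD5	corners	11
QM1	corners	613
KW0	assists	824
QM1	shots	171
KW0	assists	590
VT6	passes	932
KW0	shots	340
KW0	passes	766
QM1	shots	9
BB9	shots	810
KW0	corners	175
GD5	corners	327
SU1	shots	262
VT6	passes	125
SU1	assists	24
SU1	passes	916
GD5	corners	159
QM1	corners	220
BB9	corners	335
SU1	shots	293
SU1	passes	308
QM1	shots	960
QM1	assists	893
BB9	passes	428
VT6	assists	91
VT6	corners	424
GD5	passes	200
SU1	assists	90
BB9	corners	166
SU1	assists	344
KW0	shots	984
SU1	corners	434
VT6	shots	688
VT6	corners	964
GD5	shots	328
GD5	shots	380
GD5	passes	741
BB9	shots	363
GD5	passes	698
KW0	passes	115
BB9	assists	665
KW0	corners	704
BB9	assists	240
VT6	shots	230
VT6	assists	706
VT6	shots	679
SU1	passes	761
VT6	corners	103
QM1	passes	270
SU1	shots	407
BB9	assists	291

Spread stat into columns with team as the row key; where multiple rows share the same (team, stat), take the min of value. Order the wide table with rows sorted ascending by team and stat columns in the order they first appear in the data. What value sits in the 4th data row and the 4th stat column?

With rows sorted ascending by team, row 4 is team=QM1. stat columns in first-appearance order: assists, corners, passes, shots; column 4 is shots.
Long rows with team=QM1, stat=shots: min(171, 9, 960) = 9.

9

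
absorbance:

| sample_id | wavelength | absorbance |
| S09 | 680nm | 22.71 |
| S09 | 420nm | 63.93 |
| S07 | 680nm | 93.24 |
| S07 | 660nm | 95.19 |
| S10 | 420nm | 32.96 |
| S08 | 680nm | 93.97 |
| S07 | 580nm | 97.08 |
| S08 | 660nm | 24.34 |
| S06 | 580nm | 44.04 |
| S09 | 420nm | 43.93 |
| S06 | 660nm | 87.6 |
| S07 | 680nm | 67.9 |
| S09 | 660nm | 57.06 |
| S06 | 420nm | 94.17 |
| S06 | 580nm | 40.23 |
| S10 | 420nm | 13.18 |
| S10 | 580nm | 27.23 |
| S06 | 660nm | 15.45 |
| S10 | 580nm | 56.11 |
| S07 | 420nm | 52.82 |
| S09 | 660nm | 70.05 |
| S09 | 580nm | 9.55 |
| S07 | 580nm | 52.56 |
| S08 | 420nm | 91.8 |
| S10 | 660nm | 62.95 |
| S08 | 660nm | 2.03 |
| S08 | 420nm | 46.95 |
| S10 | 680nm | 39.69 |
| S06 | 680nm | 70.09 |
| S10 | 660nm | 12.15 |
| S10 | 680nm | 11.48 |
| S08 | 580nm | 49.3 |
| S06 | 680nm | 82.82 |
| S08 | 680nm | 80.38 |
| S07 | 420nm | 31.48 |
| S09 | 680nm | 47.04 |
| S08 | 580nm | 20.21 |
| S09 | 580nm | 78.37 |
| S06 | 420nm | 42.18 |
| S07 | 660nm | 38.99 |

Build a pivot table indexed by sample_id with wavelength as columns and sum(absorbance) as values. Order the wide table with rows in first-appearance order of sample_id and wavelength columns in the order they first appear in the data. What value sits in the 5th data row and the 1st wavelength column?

152.91

With rows in first-appearance order of sample_id, row 5 is sample_id=S06. wavelength columns in first-appearance order: 680nm, 420nm, 660nm, 580nm; column 1 is 680nm.
Long rows with sample_id=S06, wavelength=680nm: 70.09 + 82.82 = 152.91.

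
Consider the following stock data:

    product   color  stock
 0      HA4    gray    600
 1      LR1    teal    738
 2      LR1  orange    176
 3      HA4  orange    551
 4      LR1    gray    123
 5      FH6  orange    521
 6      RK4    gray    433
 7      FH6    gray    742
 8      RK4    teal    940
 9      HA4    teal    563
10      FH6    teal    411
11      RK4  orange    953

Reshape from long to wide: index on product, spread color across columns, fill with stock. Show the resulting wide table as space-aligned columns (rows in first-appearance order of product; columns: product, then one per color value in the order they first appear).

product  gray  teal  orange
HA4      600   563   551   
LR1      123   738   176   
FH6      742   411   521   
RK4      433   940   953   

Columns: product plus the 3 distinct color values (gray, teal, orange).
For example, row HA4 column gray takes stock=600 from the long row (HA4, gray).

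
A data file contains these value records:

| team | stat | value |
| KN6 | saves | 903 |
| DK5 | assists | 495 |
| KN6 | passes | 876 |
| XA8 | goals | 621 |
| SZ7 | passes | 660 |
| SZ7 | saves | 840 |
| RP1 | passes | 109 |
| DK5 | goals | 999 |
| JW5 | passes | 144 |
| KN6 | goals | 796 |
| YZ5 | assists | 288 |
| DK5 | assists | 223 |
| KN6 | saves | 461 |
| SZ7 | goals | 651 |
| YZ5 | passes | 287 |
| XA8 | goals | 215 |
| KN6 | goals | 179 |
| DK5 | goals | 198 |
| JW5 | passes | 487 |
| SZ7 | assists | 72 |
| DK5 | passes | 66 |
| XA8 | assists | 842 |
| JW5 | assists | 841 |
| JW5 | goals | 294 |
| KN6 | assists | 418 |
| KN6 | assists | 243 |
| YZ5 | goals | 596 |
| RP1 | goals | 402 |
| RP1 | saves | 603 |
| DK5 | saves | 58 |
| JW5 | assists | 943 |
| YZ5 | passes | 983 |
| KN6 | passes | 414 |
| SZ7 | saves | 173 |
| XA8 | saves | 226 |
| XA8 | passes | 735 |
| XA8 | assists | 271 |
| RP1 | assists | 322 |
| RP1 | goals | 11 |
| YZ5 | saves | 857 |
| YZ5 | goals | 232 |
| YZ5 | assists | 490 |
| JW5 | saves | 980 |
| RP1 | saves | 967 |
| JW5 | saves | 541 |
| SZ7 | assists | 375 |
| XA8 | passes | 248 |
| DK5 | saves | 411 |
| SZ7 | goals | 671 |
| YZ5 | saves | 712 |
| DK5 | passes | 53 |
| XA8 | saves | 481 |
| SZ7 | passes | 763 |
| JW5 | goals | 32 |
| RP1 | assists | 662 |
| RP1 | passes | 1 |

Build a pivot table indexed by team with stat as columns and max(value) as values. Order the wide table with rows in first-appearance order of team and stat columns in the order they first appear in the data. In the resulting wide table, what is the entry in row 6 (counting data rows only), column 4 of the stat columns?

294

With rows in first-appearance order of team, row 6 is team=JW5. stat columns in first-appearance order: saves, assists, passes, goals; column 4 is goals.
Long rows with team=JW5, stat=goals: max(294, 32) = 294.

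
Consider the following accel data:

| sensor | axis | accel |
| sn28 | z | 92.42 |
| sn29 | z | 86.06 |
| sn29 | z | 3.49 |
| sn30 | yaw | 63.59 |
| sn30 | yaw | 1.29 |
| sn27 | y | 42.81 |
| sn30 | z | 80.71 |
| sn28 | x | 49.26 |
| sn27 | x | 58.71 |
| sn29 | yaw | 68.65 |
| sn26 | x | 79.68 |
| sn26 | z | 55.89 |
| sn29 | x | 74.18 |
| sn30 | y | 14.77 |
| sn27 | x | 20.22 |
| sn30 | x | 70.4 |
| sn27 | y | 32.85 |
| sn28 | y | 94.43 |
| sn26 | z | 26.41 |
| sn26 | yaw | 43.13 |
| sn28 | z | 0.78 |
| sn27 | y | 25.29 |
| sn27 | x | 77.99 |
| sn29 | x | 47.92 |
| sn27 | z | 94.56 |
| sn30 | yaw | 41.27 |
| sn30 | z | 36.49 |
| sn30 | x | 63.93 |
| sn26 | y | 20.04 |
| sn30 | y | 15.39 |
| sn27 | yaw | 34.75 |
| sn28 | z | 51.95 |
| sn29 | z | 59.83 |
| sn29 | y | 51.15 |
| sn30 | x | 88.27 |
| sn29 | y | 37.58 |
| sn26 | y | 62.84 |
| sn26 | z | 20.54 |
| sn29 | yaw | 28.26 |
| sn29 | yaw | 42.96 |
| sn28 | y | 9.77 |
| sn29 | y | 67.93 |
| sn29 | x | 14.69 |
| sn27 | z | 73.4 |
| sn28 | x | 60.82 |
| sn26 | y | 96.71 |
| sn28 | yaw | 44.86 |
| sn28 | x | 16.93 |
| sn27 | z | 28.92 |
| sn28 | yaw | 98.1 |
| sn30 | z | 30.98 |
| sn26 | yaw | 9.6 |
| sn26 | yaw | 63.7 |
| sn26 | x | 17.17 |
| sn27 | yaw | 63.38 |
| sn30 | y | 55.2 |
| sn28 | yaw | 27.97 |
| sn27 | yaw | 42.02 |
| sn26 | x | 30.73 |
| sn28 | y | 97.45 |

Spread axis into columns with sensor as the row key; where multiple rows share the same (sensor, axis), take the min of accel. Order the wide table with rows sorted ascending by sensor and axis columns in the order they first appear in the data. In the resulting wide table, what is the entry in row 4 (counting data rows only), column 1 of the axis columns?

3.49

With rows sorted ascending by sensor, row 4 is sensor=sn29. axis columns in first-appearance order: z, yaw, y, x; column 1 is z.
Long rows with sensor=sn29, axis=z: min(86.06, 3.49, 59.83) = 3.49.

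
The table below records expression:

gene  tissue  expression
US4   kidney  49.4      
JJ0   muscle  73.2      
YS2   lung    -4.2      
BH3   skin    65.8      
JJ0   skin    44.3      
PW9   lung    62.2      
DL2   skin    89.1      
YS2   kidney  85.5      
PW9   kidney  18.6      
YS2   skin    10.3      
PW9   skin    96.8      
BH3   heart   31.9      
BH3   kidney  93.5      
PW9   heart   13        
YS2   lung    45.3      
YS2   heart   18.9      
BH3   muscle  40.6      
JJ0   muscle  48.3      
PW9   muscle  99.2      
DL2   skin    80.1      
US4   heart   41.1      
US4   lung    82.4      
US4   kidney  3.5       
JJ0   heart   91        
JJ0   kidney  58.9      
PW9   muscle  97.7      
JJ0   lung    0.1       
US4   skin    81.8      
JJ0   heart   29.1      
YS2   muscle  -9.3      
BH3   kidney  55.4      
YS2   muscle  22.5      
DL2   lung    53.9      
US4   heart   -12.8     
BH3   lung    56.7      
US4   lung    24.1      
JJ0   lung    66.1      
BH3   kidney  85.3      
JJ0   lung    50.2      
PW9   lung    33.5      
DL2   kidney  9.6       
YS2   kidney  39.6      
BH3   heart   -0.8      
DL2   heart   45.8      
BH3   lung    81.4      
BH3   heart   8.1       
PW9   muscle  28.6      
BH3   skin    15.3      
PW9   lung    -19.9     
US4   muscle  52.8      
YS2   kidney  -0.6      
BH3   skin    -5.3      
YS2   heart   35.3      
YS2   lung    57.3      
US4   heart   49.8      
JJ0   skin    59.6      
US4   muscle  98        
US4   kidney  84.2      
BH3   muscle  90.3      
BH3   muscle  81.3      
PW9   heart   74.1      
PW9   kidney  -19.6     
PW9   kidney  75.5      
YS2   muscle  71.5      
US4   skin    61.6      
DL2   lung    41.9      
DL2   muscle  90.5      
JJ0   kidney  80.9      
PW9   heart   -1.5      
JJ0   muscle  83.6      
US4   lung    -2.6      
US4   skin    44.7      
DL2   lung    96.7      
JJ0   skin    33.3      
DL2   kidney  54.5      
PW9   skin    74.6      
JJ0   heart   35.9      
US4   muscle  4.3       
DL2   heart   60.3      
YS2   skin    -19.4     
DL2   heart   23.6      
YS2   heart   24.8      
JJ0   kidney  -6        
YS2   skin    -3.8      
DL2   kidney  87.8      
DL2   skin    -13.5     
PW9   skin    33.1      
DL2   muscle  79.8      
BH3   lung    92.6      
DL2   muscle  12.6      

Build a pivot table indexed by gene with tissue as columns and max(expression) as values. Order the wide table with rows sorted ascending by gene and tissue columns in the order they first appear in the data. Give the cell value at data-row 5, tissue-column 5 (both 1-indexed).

49.8

With rows sorted ascending by gene, row 5 is gene=US4. tissue columns in first-appearance order: kidney, muscle, lung, skin, heart; column 5 is heart.
Long rows with gene=US4, tissue=heart: max(41.1, -12.8, 49.8) = 49.8.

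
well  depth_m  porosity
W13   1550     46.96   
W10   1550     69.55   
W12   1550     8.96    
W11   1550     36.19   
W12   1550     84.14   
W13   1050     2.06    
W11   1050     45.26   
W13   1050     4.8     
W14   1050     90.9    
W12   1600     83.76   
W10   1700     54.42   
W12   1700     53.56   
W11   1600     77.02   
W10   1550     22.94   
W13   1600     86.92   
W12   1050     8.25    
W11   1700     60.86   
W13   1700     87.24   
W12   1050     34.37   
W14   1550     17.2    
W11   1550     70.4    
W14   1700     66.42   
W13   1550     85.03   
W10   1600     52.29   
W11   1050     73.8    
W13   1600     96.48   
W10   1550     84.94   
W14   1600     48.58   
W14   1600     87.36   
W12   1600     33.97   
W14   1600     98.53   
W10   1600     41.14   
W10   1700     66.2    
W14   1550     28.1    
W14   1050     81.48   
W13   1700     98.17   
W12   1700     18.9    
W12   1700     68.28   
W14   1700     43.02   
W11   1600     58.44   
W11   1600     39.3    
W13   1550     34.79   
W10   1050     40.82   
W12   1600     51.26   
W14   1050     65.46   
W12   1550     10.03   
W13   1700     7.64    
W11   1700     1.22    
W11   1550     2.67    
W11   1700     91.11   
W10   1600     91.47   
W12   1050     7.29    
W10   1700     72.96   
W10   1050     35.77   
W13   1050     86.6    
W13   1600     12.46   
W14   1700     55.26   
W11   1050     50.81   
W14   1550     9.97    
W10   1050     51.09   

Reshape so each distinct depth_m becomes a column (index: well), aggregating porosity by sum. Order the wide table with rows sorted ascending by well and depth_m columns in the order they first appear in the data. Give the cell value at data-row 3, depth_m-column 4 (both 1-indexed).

140.74

With rows sorted ascending by well, row 3 is well=W12. depth_m columns in first-appearance order: 1550, 1050, 1600, 1700; column 4 is 1700.
Long rows with well=W12, depth_m=1700: 53.56 + 18.9 + 68.28 = 140.74.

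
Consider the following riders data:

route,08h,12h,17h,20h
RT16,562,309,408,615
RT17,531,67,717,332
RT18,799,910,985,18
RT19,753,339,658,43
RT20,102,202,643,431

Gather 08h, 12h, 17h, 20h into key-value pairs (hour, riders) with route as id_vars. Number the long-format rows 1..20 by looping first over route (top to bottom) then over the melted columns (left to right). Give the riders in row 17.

20 rows total (5 × 4). Row 17: index ⌊(17-1)/4⌋ = 4 into route → RT20; (17-1) mod 4 = 0 into the melted columns → 08h.
So row 17 is (RT20, 08h, 102); riders = 102.

102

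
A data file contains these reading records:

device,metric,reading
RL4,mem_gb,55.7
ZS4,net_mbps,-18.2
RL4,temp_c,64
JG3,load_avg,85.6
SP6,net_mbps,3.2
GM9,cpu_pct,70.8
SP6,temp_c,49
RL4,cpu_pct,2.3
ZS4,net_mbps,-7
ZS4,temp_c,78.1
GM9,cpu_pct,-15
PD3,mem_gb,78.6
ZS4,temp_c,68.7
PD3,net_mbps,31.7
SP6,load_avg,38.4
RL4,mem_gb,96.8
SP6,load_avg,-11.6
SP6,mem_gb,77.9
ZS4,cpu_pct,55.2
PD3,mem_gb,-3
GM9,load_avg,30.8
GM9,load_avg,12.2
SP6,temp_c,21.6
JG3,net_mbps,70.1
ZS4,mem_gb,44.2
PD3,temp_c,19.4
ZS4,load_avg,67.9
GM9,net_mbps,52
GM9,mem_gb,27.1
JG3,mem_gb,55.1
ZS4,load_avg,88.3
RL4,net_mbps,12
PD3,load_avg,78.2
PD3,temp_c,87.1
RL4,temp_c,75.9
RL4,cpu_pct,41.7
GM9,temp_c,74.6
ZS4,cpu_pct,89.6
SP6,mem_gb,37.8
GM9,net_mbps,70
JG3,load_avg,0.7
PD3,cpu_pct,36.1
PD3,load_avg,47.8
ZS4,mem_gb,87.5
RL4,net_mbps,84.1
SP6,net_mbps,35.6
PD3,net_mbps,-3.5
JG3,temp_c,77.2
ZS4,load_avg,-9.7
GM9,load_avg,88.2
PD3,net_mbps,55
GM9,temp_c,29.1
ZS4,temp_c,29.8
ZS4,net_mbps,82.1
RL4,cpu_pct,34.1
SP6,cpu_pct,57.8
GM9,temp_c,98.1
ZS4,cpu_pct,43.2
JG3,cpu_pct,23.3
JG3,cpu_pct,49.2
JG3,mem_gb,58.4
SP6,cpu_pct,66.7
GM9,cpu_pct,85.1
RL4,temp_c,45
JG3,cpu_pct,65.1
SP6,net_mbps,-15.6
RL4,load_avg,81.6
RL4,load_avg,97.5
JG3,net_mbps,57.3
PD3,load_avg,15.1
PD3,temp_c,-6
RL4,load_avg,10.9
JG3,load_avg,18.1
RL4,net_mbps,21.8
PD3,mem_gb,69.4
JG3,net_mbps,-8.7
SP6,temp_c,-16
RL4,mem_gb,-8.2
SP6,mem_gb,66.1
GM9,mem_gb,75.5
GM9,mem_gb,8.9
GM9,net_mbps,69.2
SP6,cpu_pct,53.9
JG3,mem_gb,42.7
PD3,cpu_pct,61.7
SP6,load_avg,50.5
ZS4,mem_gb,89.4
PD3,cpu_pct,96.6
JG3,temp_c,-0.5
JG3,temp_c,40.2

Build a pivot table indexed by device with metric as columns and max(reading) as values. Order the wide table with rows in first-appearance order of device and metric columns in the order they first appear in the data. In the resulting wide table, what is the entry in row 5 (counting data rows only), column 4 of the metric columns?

88.2

With rows in first-appearance order of device, row 5 is device=GM9. metric columns in first-appearance order: mem_gb, net_mbps, temp_c, load_avg, cpu_pct; column 4 is load_avg.
Long rows with device=GM9, metric=load_avg: max(30.8, 12.2, 88.2) = 88.2.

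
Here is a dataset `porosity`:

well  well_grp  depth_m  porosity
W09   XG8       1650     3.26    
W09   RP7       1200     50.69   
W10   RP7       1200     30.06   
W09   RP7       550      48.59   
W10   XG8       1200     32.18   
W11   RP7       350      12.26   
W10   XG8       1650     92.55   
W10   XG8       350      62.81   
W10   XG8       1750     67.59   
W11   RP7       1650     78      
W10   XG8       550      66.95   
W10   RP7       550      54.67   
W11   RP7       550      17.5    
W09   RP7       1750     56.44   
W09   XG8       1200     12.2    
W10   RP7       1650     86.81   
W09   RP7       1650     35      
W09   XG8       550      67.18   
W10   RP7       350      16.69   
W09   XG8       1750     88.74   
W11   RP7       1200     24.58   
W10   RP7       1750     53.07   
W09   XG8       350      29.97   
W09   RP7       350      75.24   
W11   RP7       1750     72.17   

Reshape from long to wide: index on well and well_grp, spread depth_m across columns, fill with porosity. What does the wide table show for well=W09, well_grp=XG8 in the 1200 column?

Wide layout: rows indexed by well and well_grp, columns are the 5 distinct depth_m values (1650, 1200, 550, 350, 1750).
Cell (well=W09, well_grp=XG8, depth_m=1200) draws from the long row where well=W09, well_grp=XG8 and depth_m=1200, which has porosity=12.2.

12.2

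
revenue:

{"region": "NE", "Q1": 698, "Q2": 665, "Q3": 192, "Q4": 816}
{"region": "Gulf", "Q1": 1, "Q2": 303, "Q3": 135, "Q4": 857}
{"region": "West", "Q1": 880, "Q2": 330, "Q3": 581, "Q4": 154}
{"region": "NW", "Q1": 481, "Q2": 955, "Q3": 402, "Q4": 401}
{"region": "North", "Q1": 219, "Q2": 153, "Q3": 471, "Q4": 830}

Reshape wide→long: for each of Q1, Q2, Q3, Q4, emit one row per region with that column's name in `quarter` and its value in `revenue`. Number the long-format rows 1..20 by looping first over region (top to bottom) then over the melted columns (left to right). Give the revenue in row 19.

20 rows total (5 × 4). Row 19: index ⌊(19-1)/4⌋ = 4 into region → North; (19-1) mod 4 = 2 into the melted columns → Q3.
So row 19 is (North, Q3, 471); revenue = 471.

471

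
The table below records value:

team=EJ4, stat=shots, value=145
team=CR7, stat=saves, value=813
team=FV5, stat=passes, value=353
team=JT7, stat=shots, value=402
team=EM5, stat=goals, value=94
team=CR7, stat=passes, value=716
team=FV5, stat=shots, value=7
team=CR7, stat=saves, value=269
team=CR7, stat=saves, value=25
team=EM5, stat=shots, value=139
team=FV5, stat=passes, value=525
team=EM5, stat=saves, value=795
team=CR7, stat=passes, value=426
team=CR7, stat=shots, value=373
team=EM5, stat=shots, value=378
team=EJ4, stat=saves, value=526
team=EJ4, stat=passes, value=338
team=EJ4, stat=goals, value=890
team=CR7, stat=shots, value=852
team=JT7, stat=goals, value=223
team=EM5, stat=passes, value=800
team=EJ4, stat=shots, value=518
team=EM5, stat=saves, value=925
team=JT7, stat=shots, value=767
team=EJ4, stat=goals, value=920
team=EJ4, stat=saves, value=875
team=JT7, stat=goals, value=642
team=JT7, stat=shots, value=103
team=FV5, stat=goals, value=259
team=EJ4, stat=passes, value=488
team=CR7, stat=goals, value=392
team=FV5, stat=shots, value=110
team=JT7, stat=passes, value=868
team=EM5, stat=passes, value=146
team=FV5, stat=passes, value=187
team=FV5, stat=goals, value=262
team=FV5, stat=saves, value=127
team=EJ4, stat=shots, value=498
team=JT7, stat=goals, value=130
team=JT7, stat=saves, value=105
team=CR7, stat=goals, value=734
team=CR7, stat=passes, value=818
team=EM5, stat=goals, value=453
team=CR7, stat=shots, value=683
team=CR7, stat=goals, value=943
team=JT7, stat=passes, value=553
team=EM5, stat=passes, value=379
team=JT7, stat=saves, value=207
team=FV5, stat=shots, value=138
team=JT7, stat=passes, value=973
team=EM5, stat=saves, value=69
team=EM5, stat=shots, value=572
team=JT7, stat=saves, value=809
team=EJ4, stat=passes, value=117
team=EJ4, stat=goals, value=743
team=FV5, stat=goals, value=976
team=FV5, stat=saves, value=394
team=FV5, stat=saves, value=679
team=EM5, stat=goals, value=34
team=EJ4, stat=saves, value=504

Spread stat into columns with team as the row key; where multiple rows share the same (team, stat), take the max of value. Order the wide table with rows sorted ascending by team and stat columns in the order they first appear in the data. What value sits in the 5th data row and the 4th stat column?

642

With rows sorted ascending by team, row 5 is team=JT7. stat columns in first-appearance order: shots, saves, passes, goals; column 4 is goals.
Long rows with team=JT7, stat=goals: max(223, 642, 130) = 642.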